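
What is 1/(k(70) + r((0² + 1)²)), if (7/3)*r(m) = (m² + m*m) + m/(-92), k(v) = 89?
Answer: 644/57865 ≈ 0.011129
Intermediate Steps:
r(m) = -3*m/644 + 6*m²/7 (r(m) = 3*((m² + m*m) + m/(-92))/7 = 3*((m² + m²) + m*(-1/92))/7 = 3*(2*m² - m/92)/7 = -3*m/644 + 6*m²/7)
1/(k(70) + r((0² + 1)²)) = 1/(89 + 3*(0² + 1)²*(-1 + 184*(0² + 1)²)/644) = 1/(89 + 3*(0 + 1)²*(-1 + 184*(0 + 1)²)/644) = 1/(89 + (3/644)*1²*(-1 + 184*1²)) = 1/(89 + (3/644)*1*(-1 + 184*1)) = 1/(89 + (3/644)*1*(-1 + 184)) = 1/(89 + (3/644)*1*183) = 1/(89 + 549/644) = 1/(57865/644) = 644/57865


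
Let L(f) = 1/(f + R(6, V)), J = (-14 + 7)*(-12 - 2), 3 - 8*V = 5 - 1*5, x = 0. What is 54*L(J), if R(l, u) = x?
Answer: 27/49 ≈ 0.55102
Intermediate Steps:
V = 3/8 (V = 3/8 - (5 - 1*5)/8 = 3/8 - (5 - 5)/8 = 3/8 - ⅛*0 = 3/8 + 0 = 3/8 ≈ 0.37500)
R(l, u) = 0
J = 98 (J = -7*(-14) = 98)
L(f) = 1/f (L(f) = 1/(f + 0) = 1/f)
54*L(J) = 54/98 = 54*(1/98) = 27/49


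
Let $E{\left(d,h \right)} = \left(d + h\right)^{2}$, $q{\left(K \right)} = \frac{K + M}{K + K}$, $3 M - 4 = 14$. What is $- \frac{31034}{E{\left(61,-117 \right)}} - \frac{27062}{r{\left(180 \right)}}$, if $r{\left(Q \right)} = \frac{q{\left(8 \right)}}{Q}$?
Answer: $- \frac{8729134237}{1568} \approx -5.567 \cdot 10^{6}$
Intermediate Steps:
$M = 6$ ($M = \frac{4}{3} + \frac{1}{3} \cdot 14 = \frac{4}{3} + \frac{14}{3} = 6$)
$q{\left(K \right)} = \frac{6 + K}{2 K}$ ($q{\left(K \right)} = \frac{K + 6}{K + K} = \frac{6 + K}{2 K}$)
$r{\left(Q \right)} = \frac{7}{8 Q}$ ($r{\left(Q \right)} = \frac{\frac{1}{2} \cdot \frac{1}{8} \left(6 + 8\right)}{Q} = \frac{\frac{1}{2} \cdot \frac{1}{8} \cdot 14}{Q} = \frac{7}{8 Q}$)
$- \frac{31034}{E{\left(61,-117 \right)}} - \frac{27062}{r{\left(180 \right)}} = - \frac{31034}{\left(61 - 117\right)^{2}} - \frac{27062}{\frac{7}{8} \cdot \frac{1}{180}} = - \frac{31034}{\left(-56\right)^{2}} - \frac{27062}{\frac{7}{8} \cdot \frac{1}{180}} = - \frac{31034}{3136} - \frac{27062}{\frac{7}{1440}} = \left(-31034\right) \frac{1}{3136} - 5567040 = - \frac{15517}{1568} - 5567040 = - \frac{8729134237}{1568}$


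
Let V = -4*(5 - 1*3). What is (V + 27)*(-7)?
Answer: -133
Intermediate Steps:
V = -8 (V = -4*(5 - 3) = -4*2 = -8)
(V + 27)*(-7) = (-8 + 27)*(-7) = 19*(-7) = -133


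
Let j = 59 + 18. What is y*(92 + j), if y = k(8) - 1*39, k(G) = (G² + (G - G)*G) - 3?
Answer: 3718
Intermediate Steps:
k(G) = -3 + G² (k(G) = (G² + 0*G) - 3 = (G² + 0) - 3 = G² - 3 = -3 + G²)
j = 77
y = 22 (y = (-3 + 8²) - 1*39 = (-3 + 64) - 39 = 61 - 39 = 22)
y*(92 + j) = 22*(92 + 77) = 22*169 = 3718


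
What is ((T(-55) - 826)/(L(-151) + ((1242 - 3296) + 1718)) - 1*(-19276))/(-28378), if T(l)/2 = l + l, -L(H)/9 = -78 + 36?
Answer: -404273/595938 ≈ -0.67838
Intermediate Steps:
L(H) = 378 (L(H) = -9*(-78 + 36) = -9*(-42) = 378)
T(l) = 4*l (T(l) = 2*(l + l) = 2*(2*l) = 4*l)
((T(-55) - 826)/(L(-151) + ((1242 - 3296) + 1718)) - 1*(-19276))/(-28378) = ((4*(-55) - 826)/(378 + ((1242 - 3296) + 1718)) - 1*(-19276))/(-28378) = ((-220 - 826)/(378 + (-2054 + 1718)) + 19276)*(-1/28378) = (-1046/(378 - 336) + 19276)*(-1/28378) = (-1046/42 + 19276)*(-1/28378) = (-1046*1/42 + 19276)*(-1/28378) = (-523/21 + 19276)*(-1/28378) = (404273/21)*(-1/28378) = -404273/595938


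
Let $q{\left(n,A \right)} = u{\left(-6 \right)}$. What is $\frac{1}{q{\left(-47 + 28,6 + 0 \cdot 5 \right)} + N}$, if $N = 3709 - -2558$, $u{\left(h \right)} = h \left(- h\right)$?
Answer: $\frac{1}{6231} \approx 0.00016049$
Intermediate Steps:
$u{\left(h \right)} = - h^{2}$
$q{\left(n,A \right)} = -36$ ($q{\left(n,A \right)} = - \left(-6\right)^{2} = \left(-1\right) 36 = -36$)
$N = 6267$ ($N = 3709 + 2558 = 6267$)
$\frac{1}{q{\left(-47 + 28,6 + 0 \cdot 5 \right)} + N} = \frac{1}{-36 + 6267} = \frac{1}{6231}$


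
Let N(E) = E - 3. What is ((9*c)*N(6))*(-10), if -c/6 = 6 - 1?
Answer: 8100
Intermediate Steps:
N(E) = -3 + E
c = -30 (c = -6*(6 - 1) = -6*5 = -30)
((9*c)*N(6))*(-10) = ((9*(-30))*(-3 + 6))*(-10) = -270*3*(-10) = -810*(-10) = 8100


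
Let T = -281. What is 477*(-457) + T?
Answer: -218270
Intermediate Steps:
477*(-457) + T = 477*(-457) - 281 = -217989 - 281 = -218270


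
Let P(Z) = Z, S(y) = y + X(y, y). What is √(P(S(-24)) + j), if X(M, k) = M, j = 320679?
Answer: √320631 ≈ 566.24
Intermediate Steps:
S(y) = 2*y (S(y) = y + y = 2*y)
√(P(S(-24)) + j) = √(2*(-24) + 320679) = √(-48 + 320679) = √320631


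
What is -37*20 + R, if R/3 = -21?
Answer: -803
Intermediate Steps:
R = -63 (R = 3*(-21) = -63)
-37*20 + R = -37*20 - 63 = -740 - 63 = -803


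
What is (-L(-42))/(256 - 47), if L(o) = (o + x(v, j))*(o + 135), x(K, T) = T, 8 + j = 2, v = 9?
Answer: 4464/209 ≈ 21.359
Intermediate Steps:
j = -6 (j = -8 + 2 = -6)
L(o) = (-6 + o)*(135 + o) (L(o) = (o - 6)*(o + 135) = (-6 + o)*(135 + o))
(-L(-42))/(256 - 47) = (-(-810 + (-42)² + 129*(-42)))/(256 - 47) = -(-810 + 1764 - 5418)/209 = -1*(-4464)*(1/209) = 4464*(1/209) = 4464/209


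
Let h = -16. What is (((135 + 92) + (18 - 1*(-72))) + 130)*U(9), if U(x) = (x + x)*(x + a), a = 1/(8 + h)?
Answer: 285633/4 ≈ 71408.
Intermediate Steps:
a = -⅛ (a = 1/(8 - 16) = 1/(-8) = -⅛ ≈ -0.12500)
U(x) = 2*x*(-⅛ + x) (U(x) = (x + x)*(x - ⅛) = (2*x)*(-⅛ + x) = 2*x*(-⅛ + x))
(((135 + 92) + (18 - 1*(-72))) + 130)*U(9) = (((135 + 92) + (18 - 1*(-72))) + 130)*((¼)*9*(-1 + 8*9)) = ((227 + (18 + 72)) + 130)*((¼)*9*(-1 + 72)) = ((227 + 90) + 130)*((¼)*9*71) = (317 + 130)*(639/4) = 447*(639/4) = 285633/4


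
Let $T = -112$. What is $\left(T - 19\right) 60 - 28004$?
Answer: $-35864$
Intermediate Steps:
$\left(T - 19\right) 60 - 28004 = \left(-112 - 19\right) 60 - 28004 = \left(-131\right) 60 - 28004 = -7860 - 28004 = -35864$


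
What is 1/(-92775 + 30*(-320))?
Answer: -1/102375 ≈ -9.7680e-6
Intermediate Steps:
1/(-92775 + 30*(-320)) = 1/(-92775 - 9600) = 1/(-102375) = -1/102375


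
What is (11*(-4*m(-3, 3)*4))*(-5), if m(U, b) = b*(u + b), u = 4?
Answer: 18480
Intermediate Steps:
m(U, b) = b*(4 + b)
(11*(-4*m(-3, 3)*4))*(-5) = (11*(-12*(4 + 3)*4))*(-5) = (11*(-12*7*4))*(-5) = (11*(-4*21*4))*(-5) = (11*(-84*4))*(-5) = (11*(-336))*(-5) = -3696*(-5) = 18480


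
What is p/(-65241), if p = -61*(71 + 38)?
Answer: 6649/65241 ≈ 0.10191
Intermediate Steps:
p = -6649 (p = -61*109 = -6649)
p/(-65241) = -6649/(-65241) = -6649*(-1/65241) = 6649/65241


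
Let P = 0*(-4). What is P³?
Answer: 0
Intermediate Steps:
P = 0
P³ = 0³ = 0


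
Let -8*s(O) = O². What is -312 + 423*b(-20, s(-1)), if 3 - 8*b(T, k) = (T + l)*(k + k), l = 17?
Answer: -6177/32 ≈ -193.03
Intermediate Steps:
s(O) = -O²/8
b(T, k) = 3/8 - k*(17 + T)/4 (b(T, k) = 3/8 - (T + 17)*(k + k)/8 = 3/8 - (17 + T)*2*k/8 = 3/8 - k*(17 + T)/4)
-312 + 423*b(-20, s(-1)) = -312 + 423*(3/8 - (-17)*(-1)²/32 - ¼*(-20)*(-⅛*(-1)²)) = -312 + 423*(3/8 - (-17)/32 - ¼*(-20)*(-⅛*1)) = -312 + 423*(3/8 - 17/4*(-⅛) - ¼*(-20)*(-⅛)) = -312 + 423*(3/8 + 17/32 - 5/8) = -312 + 423*(9/32) = -312 + 3807/32 = -6177/32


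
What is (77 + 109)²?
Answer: 34596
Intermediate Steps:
(77 + 109)² = 186² = 34596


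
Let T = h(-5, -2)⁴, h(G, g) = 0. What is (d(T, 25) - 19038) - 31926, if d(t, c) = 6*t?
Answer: -50964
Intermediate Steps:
T = 0 (T = 0⁴ = 0)
(d(T, 25) - 19038) - 31926 = (6*0 - 19038) - 31926 = (0 - 19038) - 31926 = -19038 - 31926 = -50964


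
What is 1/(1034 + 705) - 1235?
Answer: -2147664/1739 ≈ -1235.0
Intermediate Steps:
1/(1034 + 705) - 1235 = 1/1739 - 1235 = -2147664/1739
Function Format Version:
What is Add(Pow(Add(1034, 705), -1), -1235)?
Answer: Rational(-2147664, 1739) ≈ -1235.0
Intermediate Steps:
Add(Pow(Add(1034, 705), -1), -1235) = Add(Pow(1739, -1), -1235) = Add(Rational(1, 1739), -1235) = Rational(-2147664, 1739)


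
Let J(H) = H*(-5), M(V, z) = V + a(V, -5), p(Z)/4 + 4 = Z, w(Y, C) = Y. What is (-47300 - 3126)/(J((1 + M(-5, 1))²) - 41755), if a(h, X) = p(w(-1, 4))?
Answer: 50426/44635 ≈ 1.1297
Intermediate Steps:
p(Z) = -16 + 4*Z
a(h, X) = -20 (a(h, X) = -16 + 4*(-1) = -16 - 4 = -20)
M(V, z) = -20 + V (M(V, z) = V - 20 = -20 + V)
J(H) = -5*H
(-47300 - 3126)/(J((1 + M(-5, 1))²) - 41755) = (-47300 - 3126)/(-5*(1 + (-20 - 5))² - 41755) = -50426/(-5*(1 - 25)² - 41755) = -50426/(-5*(-24)² - 41755) = -50426/(-5*576 - 41755) = -50426/(-2880 - 41755) = -50426/(-44635) = -50426*(-1/44635) = 50426/44635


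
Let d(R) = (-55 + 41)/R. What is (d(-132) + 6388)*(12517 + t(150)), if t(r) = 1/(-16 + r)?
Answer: 235721995195/2948 ≈ 7.9960e+7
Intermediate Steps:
d(R) = -14/R
(d(-132) + 6388)*(12517 + t(150)) = (-14/(-132) + 6388)*(12517 + 1/(-16 + 150)) = (-14*(-1/132) + 6388)*(12517 + 1/134) = (7/66 + 6388)*(12517 + 1/134) = (421615/66)*(1677279/134) = 235721995195/2948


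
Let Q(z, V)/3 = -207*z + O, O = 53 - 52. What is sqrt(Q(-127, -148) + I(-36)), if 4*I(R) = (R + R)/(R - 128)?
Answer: sqrt(530322618)/82 ≈ 280.84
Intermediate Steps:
O = 1
Q(z, V) = 3 - 621*z (Q(z, V) = 3*(-207*z + 1) = 3*(1 - 207*z) = 3 - 621*z)
I(R) = R/(2*(-128 + R)) (I(R) = ((R + R)/(R - 128))/4 = ((2*R)/(-128 + R))/4 = (2*R/(-128 + R))/4 = R/(2*(-128 + R)))
sqrt(Q(-127, -148) + I(-36)) = sqrt((3 - 621*(-127)) + (1/2)*(-36)/(-128 - 36)) = sqrt((3 + 78867) + (1/2)*(-36)/(-164)) = sqrt(78870 + (1/2)*(-36)*(-1/164)) = sqrt(78870 + 9/82) = sqrt(6467349/82) = sqrt(530322618)/82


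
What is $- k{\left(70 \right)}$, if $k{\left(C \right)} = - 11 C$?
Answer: $770$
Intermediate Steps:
$- k{\left(70 \right)} = - \left(-11\right) 70 = \left(-1\right) \left(-770\right) = 770$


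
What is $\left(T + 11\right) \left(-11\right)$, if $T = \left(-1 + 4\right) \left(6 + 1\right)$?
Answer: $-352$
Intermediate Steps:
$T = 21$ ($T = 3 \cdot 7 = 21$)
$\left(T + 11\right) \left(-11\right) = \left(21 + 11\right) \left(-11\right) = 32 \left(-11\right) = -352$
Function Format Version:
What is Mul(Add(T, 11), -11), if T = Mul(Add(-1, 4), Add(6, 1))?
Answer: -352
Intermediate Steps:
T = 21 (T = Mul(3, 7) = 21)
Mul(Add(T, 11), -11) = Mul(Add(21, 11), -11) = Mul(32, -11) = -352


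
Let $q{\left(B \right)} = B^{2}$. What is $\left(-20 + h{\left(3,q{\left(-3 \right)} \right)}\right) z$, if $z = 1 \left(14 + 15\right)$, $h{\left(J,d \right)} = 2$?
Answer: $-522$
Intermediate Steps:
$z = 29$ ($z = 1 \cdot 29 = 29$)
$\left(-20 + h{\left(3,q{\left(-3 \right)} \right)}\right) z = \left(-20 + 2\right) 29 = \left(-18\right) 29 = -522$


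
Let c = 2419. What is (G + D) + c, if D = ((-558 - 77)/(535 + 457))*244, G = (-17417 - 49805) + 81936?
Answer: 4210249/248 ≈ 16977.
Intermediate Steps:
G = 14714 (G = -67222 + 81936 = 14714)
D = -38735/248 (D = -635/992*244 = -38735/248 ≈ -156.19)
(G + D) + c = (14714 - 38735/248) + 2419 = 3610337/248 + 2419 = 4210249/248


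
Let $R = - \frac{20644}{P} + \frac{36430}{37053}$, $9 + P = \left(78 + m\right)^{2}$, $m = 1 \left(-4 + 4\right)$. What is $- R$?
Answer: $\frac{60401098}{25010775} \approx 2.415$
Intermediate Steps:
$m = 0$ ($m = 1 \cdot 0 = 0$)
$P = 6075$ ($P = -9 + \left(78 + 0\right)^{2} = -9 + 78^{2} = -9 + 6084 = 6075$)
$R = - \frac{60401098}{25010775}$ ($R = - \frac{20644}{6075} + \frac{36430}{37053} = - \frac{60401098}{25010775} \approx -2.415$)
$- R = \left(-1\right) \left(- \frac{60401098}{25010775}\right) = \frac{60401098}{25010775}$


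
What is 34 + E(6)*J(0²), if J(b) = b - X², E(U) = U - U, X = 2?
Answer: 34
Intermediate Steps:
E(U) = 0
J(b) = -4 + b (J(b) = b - 1*2² = b - 1*4 = b - 4 = -4 + b)
34 + E(6)*J(0²) = 34 + 0*(-4 + 0²) = 34 + 0*(-4 + 0) = 34 + 0*(-4) = 34 + 0 = 34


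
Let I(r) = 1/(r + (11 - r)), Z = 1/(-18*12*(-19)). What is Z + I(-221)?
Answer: 4115/45144 ≈ 0.091153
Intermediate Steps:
Z = 1/4104 (Z = 1/(-216*(-19)) = 1/4104 ≈ 0.00024366)
I(r) = 1/11
Z + I(-221) = 1/4104 + 1/11 = 4115/45144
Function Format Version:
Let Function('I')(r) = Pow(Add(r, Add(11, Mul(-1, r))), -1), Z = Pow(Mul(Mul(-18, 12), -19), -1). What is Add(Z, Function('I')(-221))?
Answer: Rational(4115, 45144) ≈ 0.091153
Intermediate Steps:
Z = Rational(1, 4104) (Z = Pow(Mul(-216, -19), -1) = Pow(4104, -1) = Rational(1, 4104) ≈ 0.00024366)
Function('I')(r) = Rational(1, 11) (Function('I')(r) = Pow(11, -1) = Rational(1, 11))
Add(Z, Function('I')(-221)) = Add(Rational(1, 4104), Rational(1, 11)) = Rational(4115, 45144)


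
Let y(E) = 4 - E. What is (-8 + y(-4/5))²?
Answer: 256/25 ≈ 10.240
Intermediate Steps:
(-8 + y(-4/5))² = (-8 + (4 - (-4)/5))² = (-8 + (4 - 1*(-⅘)))² = (-8 + (4 + ⅘))² = (-8 + 24/5)² = (-16/5)² = 256/25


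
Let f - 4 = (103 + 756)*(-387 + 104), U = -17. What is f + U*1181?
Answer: -263170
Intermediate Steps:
f = -243093 (f = 4 + (103 + 756)*(-387 + 104) = 4 + 859*(-283) = 4 - 243097 = -243093)
f + U*1181 = -243093 - 17*1181 = -243093 - 20077 = -263170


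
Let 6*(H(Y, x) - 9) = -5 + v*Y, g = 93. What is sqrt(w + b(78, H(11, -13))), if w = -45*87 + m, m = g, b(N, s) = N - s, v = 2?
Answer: I*sqrt(135210)/6 ≈ 61.285*I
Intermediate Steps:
H(Y, x) = 49/6 + Y/3 (H(Y, x) = 9 + (-5 + 2*Y)/6 = 9 + (-5/6 + Y/3) = 49/6 + Y/3)
m = 93
w = -3822 (w = -45*87 + 93 = -3915 + 93 = -3822)
sqrt(w + b(78, H(11, -13))) = sqrt(-3822 + (78 - (49/6 + (1/3)*11))) = sqrt(-3822 + (78 - (49/6 + 11/3))) = sqrt(-3822 + (78 - 1*71/6)) = sqrt(-3822 + (78 - 71/6)) = sqrt(-3822 + 397/6) = sqrt(-22535/6) = I*sqrt(135210)/6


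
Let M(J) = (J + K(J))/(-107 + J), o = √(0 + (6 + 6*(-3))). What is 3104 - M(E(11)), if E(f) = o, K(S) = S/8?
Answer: 71149861/22922 + 963*I*√3/45844 ≈ 3104.0 + 0.036384*I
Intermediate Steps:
K(S) = S/8 (K(S) = S*(⅛) = S/8)
o = 2*I*√3 (o = √(0 + (6 - 18)) = √(0 - 12) = √(-12) = 2*I*√3 ≈ 3.4641*I)
E(f) = 2*I*√3
M(J) = 9*J/(8*(-107 + J)) (M(J) = (J + J/8)/(-107 + J) = (9*J/8)/(-107 + J) = 9*J/(8*(-107 + J)))
3104 - M(E(11)) = 3104 - 9*2*I*√3/(8*(-107 + 2*I*√3)) = 3104 - 9*I*√3/(4*(-107 + 2*I*√3))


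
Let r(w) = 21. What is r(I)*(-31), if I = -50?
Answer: -651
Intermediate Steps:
r(I)*(-31) = 21*(-31) = -651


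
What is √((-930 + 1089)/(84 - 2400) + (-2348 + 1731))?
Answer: 11*I*√759841/386 ≈ 24.841*I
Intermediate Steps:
√((-930 + 1089)/(84 - 2400) + (-2348 + 1731)) = √(159/(-2316) - 617) = √(159*(-1/2316) - 617) = √(-53/772 - 617) = √(-476377/772) = 11*I*√759841/386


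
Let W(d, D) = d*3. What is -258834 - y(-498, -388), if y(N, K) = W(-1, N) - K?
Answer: -259219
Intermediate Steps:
W(d, D) = 3*d
y(N, K) = -3 - K (y(N, K) = 3*(-1) - K = -3 - K)
-258834 - y(-498, -388) = -258834 - (-3 - 1*(-388)) = -258834 - (-3 + 388) = -258834 - 1*385 = -258834 - 385 = -259219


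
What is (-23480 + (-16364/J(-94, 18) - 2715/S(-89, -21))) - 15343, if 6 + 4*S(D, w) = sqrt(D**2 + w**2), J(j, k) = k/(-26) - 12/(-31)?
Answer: 41825509/2829 - 30*sqrt(8362)/23 ≈ 14665.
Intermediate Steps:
J(j, k) = 12/31 - k/26 (J(j, k) = k*(-1/26) - 12*(-1/31) = -k/26 + 12/31 = 12/31 - k/26)
S(D, w) = -3/2 + sqrt(D**2 + w**2)/4
(-23480 + (-16364/J(-94, 18) - 2715/S(-89, -21))) - 15343 = (-23480 + (-16364/(12/31 - 1/26*18) - 2715/(-3/2 + sqrt((-89)**2 + (-21)**2)/4))) - 15343 = (-23480 + (-16364/(12/31 - 9/13) - 2715/(-3/2 + sqrt(7921 + 441)/4))) - 15343 = (-23480 + (-16364/(-123/403) - 2715/(-3/2 + sqrt(8362)/4))) - 15343 = (-23480 + (-16364*(-403/123) - 2715/(-3/2 + sqrt(8362)/4))) - 15343 = (-23480 + (6594692/123 - 2715/(-3/2 + sqrt(8362)/4))) - 15343 = (3706652/123 - 2715/(-3/2 + sqrt(8362)/4)) - 15343 = 1819463/123 - 2715/(-3/2 + sqrt(8362)/4)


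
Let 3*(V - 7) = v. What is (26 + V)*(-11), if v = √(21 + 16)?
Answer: -363 - 11*√37/3 ≈ -385.30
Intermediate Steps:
v = √37 ≈ 6.0828
V = 7 + √37/3 ≈ 9.0276
(26 + V)*(-11) = (26 + (7 + √37/3))*(-11) = (33 + √37/3)*(-11) = -363 - 11*√37/3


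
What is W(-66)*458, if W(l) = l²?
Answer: 1995048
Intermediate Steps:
W(-66)*458 = (-66)²*458 = 4356*458 = 1995048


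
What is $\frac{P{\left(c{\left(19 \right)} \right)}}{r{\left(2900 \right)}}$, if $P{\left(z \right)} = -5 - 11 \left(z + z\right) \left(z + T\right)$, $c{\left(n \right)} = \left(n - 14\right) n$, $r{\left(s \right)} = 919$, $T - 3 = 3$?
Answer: $- \frac{211095}{919} \approx -229.7$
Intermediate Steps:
$T = 6$ ($T = 3 + 3 = 6$)
$c{\left(n \right)} = n \left(-14 + n\right)$ ($c{\left(n \right)} = \left(-14 + n\right) n = n \left(-14 + n\right)$)
$P{\left(z \right)} = -5 - 22 z \left(6 + z\right)$ ($P{\left(z \right)} = -5 - 11 \left(z + z\right) \left(z + 6\right) = -5 - 11 \cdot 2 z \left(6 + z\right) = -5 - 22 z \left(6 + z\right)$)
$\frac{P{\left(c{\left(19 \right)} \right)}}{r{\left(2900 \right)}} = \frac{-5 - 132 \cdot 19 \left(-14 + 19\right) - 22 \left(19 \left(-14 + 19\right)\right)^{2}}{919} = \left(-5 - 132 \cdot 19 \cdot 5 - 22 \left(19 \cdot 5\right)^{2}\right) \frac{1}{919} = \left(-5 - 12540 - 22 \cdot 95^{2}\right) \frac{1}{919} = \left(-5 - 12540 - 198550\right) \frac{1}{919} = \left(-211095\right) \frac{1}{919} = - \frac{211095}{919}$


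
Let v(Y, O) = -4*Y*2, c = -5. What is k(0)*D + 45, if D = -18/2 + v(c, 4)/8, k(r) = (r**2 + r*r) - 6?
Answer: 69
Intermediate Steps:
v(Y, O) = -8*Y
k(r) = -6 + 2*r**2 (k(r) = (r**2 + r**2) - 6 = 2*r**2 - 6 = -6 + 2*r**2)
D = -4 (D = -18/2 - 8*(-5)/8 = -18*1/2 + 40*(1/8) = -9 + 5 = -4)
k(0)*D + 45 = (-6 + 2*0**2)*(-4) + 45 = (-6 + 2*0)*(-4) + 45 = (-6 + 0)*(-4) + 45 = -6*(-4) + 45 = 24 + 45 = 69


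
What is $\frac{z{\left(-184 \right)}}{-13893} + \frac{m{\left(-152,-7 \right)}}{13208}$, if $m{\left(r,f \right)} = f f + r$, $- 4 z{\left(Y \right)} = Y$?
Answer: $- \frac{2038547}{183498744} \approx -0.011109$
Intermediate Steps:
$z{\left(Y \right)} = - \frac{Y}{4}$
$m{\left(r,f \right)} = r + f^{2}$ ($m{\left(r,f \right)} = f^{2} + r = r + f^{2}$)
$\frac{z{\left(-184 \right)}}{-13893} + \frac{m{\left(-152,-7 \right)}}{13208} = \frac{\left(- \frac{1}{4}\right) \left(-184\right)}{-13893} + \frac{-152 + \left(-7\right)^{2}}{13208} = 46 \left(- \frac{1}{13893}\right) + \left(-152 + 49\right) \frac{1}{13208} = - \frac{46}{13893} - \frac{103}{13208} = - \frac{2038547}{183498744}$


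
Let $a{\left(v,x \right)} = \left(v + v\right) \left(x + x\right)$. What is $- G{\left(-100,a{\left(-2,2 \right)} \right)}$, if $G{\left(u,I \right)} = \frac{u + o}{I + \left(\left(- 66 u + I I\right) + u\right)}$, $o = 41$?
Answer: $\frac{59}{6740} \approx 0.0087537$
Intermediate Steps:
$a{\left(v,x \right)} = 4 v x$ ($a{\left(v,x \right)} = 2 v 2 x = 4 v x$)
$G{\left(u,I \right)} = \frac{41 + u}{I + I^{2} - 65 u}$ ($G{\left(u,I \right)} = \frac{u + 41}{I + \left(\left(- 66 u + I I\right) + u\right)} = \frac{41 + u}{I + \left(\left(- 66 u + I^{2}\right) + u\right)} = \frac{41 + u}{I + \left(\left(I^{2} - 66 u\right) + u\right)} = \frac{41 + u}{I + \left(I^{2} - 65 u\right)} = \frac{41 + u}{I + I^{2} - 65 u}$)
$- G{\left(-100,a{\left(-2,2 \right)} \right)} = - \frac{41 - 100}{4 \left(-2\right) 2 + \left(4 \left(-2\right) 2\right)^{2} - -6500} = - \frac{-59}{-16 + \left(-16\right)^{2} + 6500} = - \frac{-59}{-16 + 256 + 6500} = - \frac{-59}{6740} = \left(-1\right) \left(- \frac{59}{6740}\right) = \frac{59}{6740}$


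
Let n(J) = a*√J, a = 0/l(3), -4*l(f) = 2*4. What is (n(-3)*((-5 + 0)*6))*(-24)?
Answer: 0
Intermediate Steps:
l(f) = -2 (l(f) = -4/2 = -¼*8 = -2)
a = 0 (a = 0/(-2) = 0*(-½) = 0)
n(J) = 0 (n(J) = 0*√J = 0)
(n(-3)*((-5 + 0)*6))*(-24) = (0*((-5 + 0)*6))*(-24) = (0*(-5*6))*(-24) = (0*(-30))*(-24) = 0*(-24) = 0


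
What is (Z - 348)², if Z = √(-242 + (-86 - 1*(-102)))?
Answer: (348 - I*√226)² ≈ 1.2088e+5 - 10463.0*I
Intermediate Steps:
Z = I*√226 (Z = √(-242 + (-86 + 102)) = √(-242 + 16) = √(-226) = I*√226 ≈ 15.033*I)
(Z - 348)² = (I*√226 - 348)² = (-348 + I*√226)²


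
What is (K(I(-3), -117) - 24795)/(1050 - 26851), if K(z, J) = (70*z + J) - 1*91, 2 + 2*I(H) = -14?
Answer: 25563/25801 ≈ 0.99078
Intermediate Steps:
I(H) = -8 (I(H) = -1 + (½)*(-14) = -1 - 7 = -8)
K(z, J) = -91 + J + 70*z (K(z, J) = (J + 70*z) - 91 = -91 + J + 70*z)
(K(I(-3), -117) - 24795)/(1050 - 26851) = ((-91 - 117 + 70*(-8)) - 24795)/(1050 - 26851) = ((-91 - 117 - 560) - 24795)/(-25801) = (-768 - 24795)*(-1/25801) = -25563*(-1/25801) = 25563/25801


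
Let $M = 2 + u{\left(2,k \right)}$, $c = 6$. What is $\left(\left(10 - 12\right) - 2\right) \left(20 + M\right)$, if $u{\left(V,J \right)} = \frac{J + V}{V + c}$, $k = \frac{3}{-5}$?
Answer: $- \frac{887}{10} \approx -88.7$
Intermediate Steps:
$k = - \frac{3}{5}$ ($k = 3 \left(- \frac{1}{5}\right) = - \frac{3}{5} \approx -0.6$)
$u{\left(V,J \right)} = \frac{J + V}{6 + V}$ ($u{\left(V,J \right)} = \frac{J + V}{V + 6} = \frac{J + V}{6 + V}$)
$M = \frac{87}{40}$ ($M = 2 + \frac{- \frac{3}{5} + 2}{6 + 2} = 2 + \frac{1}{8} \cdot \frac{7}{5} = 2 + \frac{7}{40} = \frac{87}{40} \approx 2.175$)
$\left(\left(10 - 12\right) - 2\right) \left(20 + M\right) = \left(\left(10 - 12\right) - 2\right) \left(20 + \frac{87}{40}\right) = \left(-2 - 2\right) \frac{887}{40} = \left(-4\right) \frac{887}{40} = - \frac{887}{10}$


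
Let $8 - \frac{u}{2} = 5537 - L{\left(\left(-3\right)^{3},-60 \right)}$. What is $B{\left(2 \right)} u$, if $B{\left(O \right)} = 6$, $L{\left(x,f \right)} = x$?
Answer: $-66672$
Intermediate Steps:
$u = -11112$ ($u = 16 - 2 \left(5537 - \left(-3\right)^{3}\right) = 16 - 2 \left(5537 - -27\right) = 16 - 2 \left(5537 + 27\right) = 16 - 11128 = -11112$)
$B{\left(2 \right)} u = 6 \left(-11112\right) = -66672$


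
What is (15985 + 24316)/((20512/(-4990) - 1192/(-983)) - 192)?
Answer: -98841628085/478003928 ≈ -206.78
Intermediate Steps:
(15985 + 24316)/((20512/(-4990) - 1192/(-983)) - 192) = 40301/((20512*(-1/4990) - 1192*(-1/983)) - 192) = 40301/((-10256/2495 + 1192/983) - 192) = 40301/(-7107608/2452585 - 192) = 40301/(-478003928/2452585) = 40301*(-2452585/478003928) = -98841628085/478003928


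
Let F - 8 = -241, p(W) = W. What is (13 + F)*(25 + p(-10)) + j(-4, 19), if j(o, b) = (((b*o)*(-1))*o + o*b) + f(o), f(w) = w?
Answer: -3684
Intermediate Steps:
F = -233 (F = 8 - 241 = -233)
j(o, b) = o + b*o - b*o**2 (j(o, b) = (((b*o)*(-1))*o + o*b) + o = ((-b*o)*o + b*o) + o = (-b*o**2 + b*o) + o = (b*o - b*o**2) + o = o + b*o - b*o**2)
(13 + F)*(25 + p(-10)) + j(-4, 19) = (13 - 233)*(25 - 10) - 4*(1 + 19 - 1*19*(-4)) = -220*15 - 4*(1 + 19 + 76) = -3300 - 4*96 = -3300 - 384 = -3684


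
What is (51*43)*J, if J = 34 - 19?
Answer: 32895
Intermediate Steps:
J = 15
(51*43)*J = (51*43)*15 = 2193*15 = 32895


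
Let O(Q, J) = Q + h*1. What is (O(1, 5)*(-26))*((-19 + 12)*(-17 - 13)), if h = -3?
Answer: 10920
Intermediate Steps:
O(Q, J) = -3 + Q (O(Q, J) = Q - 3*1 = Q - 3 = -3 + Q)
(O(1, 5)*(-26))*((-19 + 12)*(-17 - 13)) = ((-3 + 1)*(-26))*((-19 + 12)*(-17 - 13)) = (-2*(-26))*(-7*(-30)) = 52*210 = 10920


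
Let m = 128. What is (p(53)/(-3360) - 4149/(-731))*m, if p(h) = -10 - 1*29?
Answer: 18625532/25585 ≈ 727.99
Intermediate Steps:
p(h) = -39 (p(h) = -10 - 29 = -39)
(p(53)/(-3360) - 4149/(-731))*m = (-39/(-3360) - 4149/(-731))*128 = (-39*(-1/3360) - 4149*(-1/731))*128 = (13/1120 + 4149/731)*128 = (4656383/818720)*128 = 18625532/25585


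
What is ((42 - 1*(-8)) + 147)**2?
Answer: 38809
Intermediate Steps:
((42 - 1*(-8)) + 147)**2 = ((42 + 8) + 147)**2 = (50 + 147)**2 = 197**2 = 38809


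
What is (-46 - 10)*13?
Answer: -728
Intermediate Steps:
(-46 - 10)*13 = -56*13 = -728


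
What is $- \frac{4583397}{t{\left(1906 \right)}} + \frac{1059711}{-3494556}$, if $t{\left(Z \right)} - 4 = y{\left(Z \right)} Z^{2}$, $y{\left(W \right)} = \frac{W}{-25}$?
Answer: $- \frac{594754107359}{2074498743239} \approx -0.2867$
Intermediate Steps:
$y{\left(W \right)} = - \frac{W}{25}$ ($y{\left(W \right)} = W \left(- \frac{1}{25}\right) = - \frac{W}{25}$)
$t{\left(Z \right)} = 4 - \frac{Z^{3}}{25}$ ($t{\left(Z \right)} = 4 + - \frac{Z}{25} Z^{2} = 4 - \frac{Z^{3}}{25}$)
$- \frac{4583397}{t{\left(1906 \right)}} + \frac{1059711}{-3494556} = - \frac{4583397}{4 - \frac{1906^{3}}{25}} + \frac{1059711}{-3494556} = - \frac{4583397}{4 - \frac{6924185416}{25}} + 1059711 \left(- \frac{1}{3494556}\right) = - \frac{4583397}{4 - \frac{6924185416}{25}} - \frac{353237}{1164852} = - \frac{4583397}{- \frac{6924185316}{25}} - \frac{353237}{1164852} = \left(-4583397\right) \left(- \frac{25}{6924185316}\right) - \frac{353237}{1164852} = \frac{38194975}{2308061772} - \frac{353237}{1164852} = - \frac{594754107359}{2074498743239}$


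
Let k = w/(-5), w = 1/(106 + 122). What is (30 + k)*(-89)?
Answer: -3043711/1140 ≈ -2669.9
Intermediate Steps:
w = 1/228 ≈ 0.0043860
k = -1/1140 (k = (1/228)/(-5) = (1/228)*(-⅕) = -1/1140 ≈ -0.00087719)
(30 + k)*(-89) = (30 - 1/1140)*(-89) = (34199/1140)*(-89) = -3043711/1140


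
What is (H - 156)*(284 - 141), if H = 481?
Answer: 46475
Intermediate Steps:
(H - 156)*(284 - 141) = (481 - 156)*(284 - 141) = 325*143 = 46475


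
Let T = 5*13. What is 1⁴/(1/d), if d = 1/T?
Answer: 1/65 ≈ 0.015385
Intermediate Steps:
T = 65
d = 1/65 ≈ 0.015385
1⁴/(1/d) = 1⁴/(1/(1/65)) = 1/65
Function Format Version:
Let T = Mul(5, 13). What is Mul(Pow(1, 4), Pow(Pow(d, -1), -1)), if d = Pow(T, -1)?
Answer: Rational(1, 65) ≈ 0.015385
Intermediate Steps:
T = 65
d = Rational(1, 65) (d = Pow(65, -1) = Rational(1, 65) ≈ 0.015385)
Mul(Pow(1, 4), Pow(Pow(d, -1), -1)) = Mul(Pow(1, 4), Pow(Pow(Rational(1, 65), -1), -1)) = Mul(1, Pow(65, -1)) = Mul(1, Rational(1, 65)) = Rational(1, 65)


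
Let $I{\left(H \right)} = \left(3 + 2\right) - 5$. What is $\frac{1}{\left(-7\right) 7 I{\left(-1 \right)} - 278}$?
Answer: $- \frac{1}{278} \approx -0.0035971$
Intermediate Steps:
$I{\left(H \right)} = 0$ ($I{\left(H \right)} = 5 - 5 = 0$)
$\frac{1}{\left(-7\right) 7 I{\left(-1 \right)} - 278} = \frac{1}{\left(-7\right) 7 \cdot 0 - 278} = \frac{1}{\left(-49\right) 0 - 278} = \frac{1}{0 - 278} = \frac{1}{-278} = - \frac{1}{278}$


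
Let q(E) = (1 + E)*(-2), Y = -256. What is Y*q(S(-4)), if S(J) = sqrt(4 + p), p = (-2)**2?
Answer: 512 + 1024*sqrt(2) ≈ 1960.2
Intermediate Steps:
p = 4
S(J) = 2*sqrt(2) (S(J) = sqrt(4 + 4) = sqrt(8) = 2*sqrt(2))
q(E) = -2 - 2*E
Y*q(S(-4)) = -256*(-2 - 4*sqrt(2)) = 512 + 1024*sqrt(2)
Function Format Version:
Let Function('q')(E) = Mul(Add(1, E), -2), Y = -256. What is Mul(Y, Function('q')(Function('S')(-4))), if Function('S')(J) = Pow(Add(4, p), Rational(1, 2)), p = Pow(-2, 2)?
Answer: Add(512, Mul(1024, Pow(2, Rational(1, 2)))) ≈ 1960.2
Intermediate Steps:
p = 4
Function('S')(J) = Mul(2, Pow(2, Rational(1, 2))) (Function('S')(J) = Pow(Add(4, 4), Rational(1, 2)) = Pow(8, Rational(1, 2)) = Mul(2, Pow(2, Rational(1, 2))))
Function('q')(E) = Add(-2, Mul(-2, E))
Mul(Y, Function('q')(Function('S')(-4))) = Mul(-256, Add(-2, Mul(-2, Mul(2, Pow(2, Rational(1, 2)))))) = Mul(-256, Add(-2, Mul(-4, Pow(2, Rational(1, 2))))) = Add(512, Mul(1024, Pow(2, Rational(1, 2))))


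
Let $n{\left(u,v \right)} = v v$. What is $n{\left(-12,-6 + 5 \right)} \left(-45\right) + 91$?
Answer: $46$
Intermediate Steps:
$n{\left(u,v \right)} = v^{2}$
$n{\left(-12,-6 + 5 \right)} \left(-45\right) + 91 = \left(-6 + 5\right)^{2} \left(-45\right) + 91 = \left(-1\right)^{2} \left(-45\right) + 91 = 1 \left(-45\right) + 91 = -45 + 91 = 46$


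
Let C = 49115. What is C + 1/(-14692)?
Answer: 721597579/14692 ≈ 49115.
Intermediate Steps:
C + 1/(-14692) = 49115 + 1/(-14692) = 49115 - 1/14692 = 721597579/14692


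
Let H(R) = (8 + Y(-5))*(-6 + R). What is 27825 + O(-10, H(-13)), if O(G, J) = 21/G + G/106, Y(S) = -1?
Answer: 14746087/530 ≈ 27823.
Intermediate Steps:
H(R) = -42 + 7*R (H(R) = (8 - 1)*(-6 + R) = 7*(-6 + R) = -42 + 7*R)
O(G, J) = 21/G + G/106 (O(G, J) = 21/G + G*(1/106) = 21/G + G/106)
27825 + O(-10, H(-13)) = 27825 + (21/(-10) + (1/106)*(-10)) = 27825 + (21*(-⅒) - 5/53) = 27825 + (-21/10 - 5/53) = 27825 - 1163/530 = 14746087/530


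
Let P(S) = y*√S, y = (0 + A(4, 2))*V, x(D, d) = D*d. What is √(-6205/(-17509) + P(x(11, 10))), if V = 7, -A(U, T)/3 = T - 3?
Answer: √(108643345 + 6437866701*√110)/17509 ≈ 14.853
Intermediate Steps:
A(U, T) = 9 - 3*T (A(U, T) = -3*(T - 3) = -3*(-3 + T) = 9 - 3*T)
y = 21 (y = (0 + (9 - 3*2))*7 = (0 + (9 - 6))*7 = (0 + 3)*7 = 3*7 = 21)
P(S) = 21*√S
√(-6205/(-17509) + P(x(11, 10))) = √(-6205/(-17509) + 21*√(11*10)) = √(-6205*(-1/17509) + 21*√110) = √(6205/17509 + 21*√110)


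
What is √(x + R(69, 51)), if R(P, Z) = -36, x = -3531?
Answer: I*√3567 ≈ 59.724*I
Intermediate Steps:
√(x + R(69, 51)) = √(-3531 - 36) = √(-3567) = I*√3567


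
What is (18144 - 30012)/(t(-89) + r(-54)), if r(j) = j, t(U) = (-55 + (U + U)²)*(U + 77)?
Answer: 1978/63267 ≈ 0.031264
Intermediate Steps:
t(U) = (-55 + 4*U²)*(77 + U) (t(U) = (-55 + (2*U)²)*(77 + U) = (-55 + 4*U²)*(77 + U))
(18144 - 30012)/(t(-89) + r(-54)) = (18144 - 30012)/((-4235 - 55*(-89) + 4*(-89)³ + 308*(-89)²) - 54) = -11868/((-4235 + 4895 + 4*(-704969) + 308*7921) - 54) = -11868/((-4235 + 4895 - 2819876 + 2439668) - 54) = -11868/(-379548 - 54) = -11868/(-379602) = -11868*(-1/379602) = 1978/63267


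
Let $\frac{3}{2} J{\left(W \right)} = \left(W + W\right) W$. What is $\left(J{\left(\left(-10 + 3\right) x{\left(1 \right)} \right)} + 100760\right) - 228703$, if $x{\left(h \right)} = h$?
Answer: $- \frac{383633}{3} \approx -1.2788 \cdot 10^{5}$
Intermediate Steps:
$J{\left(W \right)} = \frac{4 W^{2}}{3}$ ($J{\left(W \right)} = \frac{2 \left(W + W\right) W}{3} = \frac{2 \cdot 2 W W}{3} = \frac{2 \cdot 2 W^{2}}{3} = \frac{4 W^{2}}{3}$)
$\left(J{\left(\left(-10 + 3\right) x{\left(1 \right)} \right)} + 100760\right) - 228703 = \left(\frac{4 \left(\left(-10 + 3\right) 1\right)^{2}}{3} + 100760\right) - 228703 = \left(\frac{4 \left(\left(-7\right) 1\right)^{2}}{3} + 100760\right) - 228703 = \left(\frac{4 \left(-7\right)^{2}}{3} + 100760\right) - 228703 = \left(\frac{4}{3} \cdot 49 + 100760\right) - 228703 = \left(\frac{196}{3} + 100760\right) - 228703 = \frac{302476}{3} - 228703 = - \frac{383633}{3}$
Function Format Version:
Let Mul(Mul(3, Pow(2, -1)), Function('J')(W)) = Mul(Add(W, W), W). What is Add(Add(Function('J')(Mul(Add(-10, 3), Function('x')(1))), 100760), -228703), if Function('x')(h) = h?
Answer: Rational(-383633, 3) ≈ -1.2788e+5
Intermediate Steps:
Function('J')(W) = Mul(Rational(4, 3), Pow(W, 2)) (Function('J')(W) = Mul(Rational(2, 3), Mul(Add(W, W), W)) = Mul(Rational(2, 3), Mul(Mul(2, W), W)) = Mul(Rational(2, 3), Mul(2, Pow(W, 2))) = Mul(Rational(4, 3), Pow(W, 2)))
Add(Add(Function('J')(Mul(Add(-10, 3), Function('x')(1))), 100760), -228703) = Add(Add(Mul(Rational(4, 3), Pow(Mul(Add(-10, 3), 1), 2)), 100760), -228703) = Add(Add(Mul(Rational(4, 3), Pow(Mul(-7, 1), 2)), 100760), -228703) = Add(Add(Mul(Rational(4, 3), Pow(-7, 2)), 100760), -228703) = Add(Add(Mul(Rational(4, 3), 49), 100760), -228703) = Add(Add(Rational(196, 3), 100760), -228703) = Add(Rational(302476, 3), -228703) = Rational(-383633, 3)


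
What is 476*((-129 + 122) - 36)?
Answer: -20468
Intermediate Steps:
476*((-129 + 122) - 36) = 476*(-7 - 36) = 476*(-43) = -20468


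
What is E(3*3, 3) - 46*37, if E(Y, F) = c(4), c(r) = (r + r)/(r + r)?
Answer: -1701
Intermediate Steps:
c(r) = 1 (c(r) = (2*r)/((2*r)) = (2*r)*(1/(2*r)) = 1)
E(Y, F) = 1
E(3*3, 3) - 46*37 = 1 - 46*37 = 1 - 1702 = -1701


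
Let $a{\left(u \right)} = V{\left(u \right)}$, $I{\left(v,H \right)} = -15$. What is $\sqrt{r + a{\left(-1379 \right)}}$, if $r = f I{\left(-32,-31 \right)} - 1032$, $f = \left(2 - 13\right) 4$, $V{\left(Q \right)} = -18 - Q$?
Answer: $\sqrt{989} \approx 31.448$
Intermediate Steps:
$a{\left(u \right)} = -18 - u$
$f = -44$ ($f = \left(-11\right) 4 = -44$)
$r = -372$ ($r = \left(-44\right) \left(-15\right) - 1032 = 660 - 1032 = -372$)
$\sqrt{r + a{\left(-1379 \right)}} = \sqrt{-372 - -1361} = \sqrt{-372 + \left(-18 + 1379\right)} = \sqrt{-372 + 1361} = \sqrt{989}$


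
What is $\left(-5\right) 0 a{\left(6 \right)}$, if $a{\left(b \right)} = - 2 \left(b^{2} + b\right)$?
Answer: $0$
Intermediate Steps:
$a{\left(b \right)} = - 2 b - 2 b^{2}$ ($a{\left(b \right)} = - 2 \left(b + b^{2}\right) = - 2 b - 2 b^{2}$)
$\left(-5\right) 0 a{\left(6 \right)} = \left(-5\right) 0 \left(\left(-2\right) 6 \left(1 + 6\right)\right) = 0 \left(\left(-2\right) 6 \cdot 7\right) = 0 \left(-84\right) = 0$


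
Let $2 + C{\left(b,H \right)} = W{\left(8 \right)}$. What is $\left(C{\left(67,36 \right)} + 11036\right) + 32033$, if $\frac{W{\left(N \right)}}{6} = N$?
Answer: $43115$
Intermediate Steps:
$W{\left(N \right)} = 6 N$
$C{\left(b,H \right)} = 46$ ($C{\left(b,H \right)} = -2 + 6 \cdot 8 = -2 + 48 = 46$)
$\left(C{\left(67,36 \right)} + 11036\right) + 32033 = \left(46 + 11036\right) + 32033 = 11082 + 32033 = 43115$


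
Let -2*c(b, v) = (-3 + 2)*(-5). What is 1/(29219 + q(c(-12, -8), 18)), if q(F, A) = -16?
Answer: 1/29203 ≈ 3.4243e-5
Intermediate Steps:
c(b, v) = -5/2 (c(b, v) = -(-3 + 2)*(-5)/2 = -(-1)*(-5)/2 = -½*5 = -5/2)
1/(29219 + q(c(-12, -8), 18)) = 1/(29219 - 16) = 1/29203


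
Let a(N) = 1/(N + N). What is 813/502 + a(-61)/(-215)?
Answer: 5331373/3291865 ≈ 1.6196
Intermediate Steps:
a(N) = 1/(2*N)
813/502 + a(-61)/(-215) = 813/502 + ((½)/(-61))/(-215) = 813*(1/502) + ((½)*(-1/61))*(-1/215) = 813/502 - 1/122*(-1/215) = 813/502 + 1/26230 = 5331373/3291865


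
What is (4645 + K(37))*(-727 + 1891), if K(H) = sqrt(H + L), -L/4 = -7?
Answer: 5406780 + 1164*sqrt(65) ≈ 5.4162e+6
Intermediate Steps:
L = 28 (L = -4*(-7) = 28)
K(H) = sqrt(28 + H) (K(H) = sqrt(H + 28) = sqrt(28 + H))
(4645 + K(37))*(-727 + 1891) = (4645 + sqrt(28 + 37))*(-727 + 1891) = (4645 + sqrt(65))*1164 = 5406780 + 1164*sqrt(65)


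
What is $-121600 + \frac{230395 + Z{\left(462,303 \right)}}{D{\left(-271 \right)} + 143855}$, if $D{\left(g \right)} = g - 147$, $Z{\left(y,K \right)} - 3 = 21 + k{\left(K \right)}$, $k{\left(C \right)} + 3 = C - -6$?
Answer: $- \frac{17441708475}{143437} \approx -1.216 \cdot 10^{5}$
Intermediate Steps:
$k{\left(C \right)} = 3 + C$ ($k{\left(C \right)} = -3 + \left(C - -6\right) = -3 + \left(C + 6\right) = -3 + \left(6 + C\right) = 3 + C$)
$Z{\left(y,K \right)} = 27 + K$ ($Z{\left(y,K \right)} = 3 + \left(21 + \left(3 + K\right)\right) = 3 + \left(24 + K\right) = 27 + K$)
$D{\left(g \right)} = -147 + g$
$-121600 + \frac{230395 + Z{\left(462,303 \right)}}{D{\left(-271 \right)} + 143855} = -121600 + \frac{230395 + \left(27 + 303\right)}{\left(-147 - 271\right) + 143855} = -121600 + \frac{230395 + 330}{-418 + 143855} = -121600 + \frac{230725}{143437} = - \frac{17441708475}{143437}$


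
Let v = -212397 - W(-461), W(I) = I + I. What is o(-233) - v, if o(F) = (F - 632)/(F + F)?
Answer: 98548215/466 ≈ 2.1148e+5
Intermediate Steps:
o(F) = (-632 + F)/(2*F) (o(F) = (-632 + F)/((2*F)) = (-632 + F)*(1/(2*F)) = (-632 + F)/(2*F))
W(I) = 2*I
v = -211475 (v = -212397 - 2*(-461) = -212397 - 1*(-922) = -212397 + 922 = -211475)
o(-233) - v = (1/2)*(-632 - 233)/(-233) - 1*(-211475) = (1/2)*(-1/233)*(-865) + 211475 = 865/466 + 211475 = 98548215/466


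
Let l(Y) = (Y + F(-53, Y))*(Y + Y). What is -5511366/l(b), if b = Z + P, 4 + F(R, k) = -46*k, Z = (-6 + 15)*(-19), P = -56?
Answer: 2755683/2317897 ≈ 1.1889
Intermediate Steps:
Z = -171 (Z = 9*(-19) = -171)
F(R, k) = -4 - 46*k
b = -227 (b = -171 - 56 = -227)
l(Y) = 2*Y*(-4 - 45*Y) (l(Y) = (Y + (-4 - 46*Y))*(Y + Y) = (-4 - 45*Y)*(2*Y) = 2*Y*(-4 - 45*Y))
-5511366/l(b) = -5511366*1/(454*(4 + 45*(-227))) = -5511366*1/(454*(4 - 10215)) = -5511366/((-2*(-227)*(-10211))) = -5511366/(-4635794) = -5511366*(-1/4635794) = 2755683/2317897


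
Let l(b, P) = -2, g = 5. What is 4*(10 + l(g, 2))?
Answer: 32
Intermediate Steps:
4*(10 + l(g, 2)) = 4*(10 - 2) = 4*8 = 32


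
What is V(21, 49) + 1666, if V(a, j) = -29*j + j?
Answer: 294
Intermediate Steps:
V(a, j) = -28*j
V(21, 49) + 1666 = -28*49 + 1666 = -1372 + 1666 = 294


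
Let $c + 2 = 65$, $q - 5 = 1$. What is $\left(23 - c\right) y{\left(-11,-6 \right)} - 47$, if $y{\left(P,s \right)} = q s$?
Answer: $1393$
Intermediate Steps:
$q = 6$ ($q = 5 + 1 = 6$)
$c = 63$ ($c = -2 + 65 = 63$)
$y{\left(P,s \right)} = 6 s$
$\left(23 - c\right) y{\left(-11,-6 \right)} - 47 = \left(23 - 63\right) 6 \left(-6\right) - 47 = \left(23 - 63\right) \left(-36\right) - 47 = \left(-40\right) \left(-36\right) - 47 = 1440 - 47 = 1393$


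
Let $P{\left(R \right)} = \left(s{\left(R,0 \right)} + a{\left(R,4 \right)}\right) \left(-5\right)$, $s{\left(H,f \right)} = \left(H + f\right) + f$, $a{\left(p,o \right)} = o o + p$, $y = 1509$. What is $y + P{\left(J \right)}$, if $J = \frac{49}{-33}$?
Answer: $\frac{47647}{33} \approx 1443.8$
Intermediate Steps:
$a{\left(p,o \right)} = p + o^{2}$ ($a{\left(p,o \right)} = o^{2} + p = p + o^{2}$)
$J = - \frac{49}{33}$ ($J = 49 \left(- \frac{1}{33}\right) = - \frac{49}{33} \approx -1.4848$)
$s{\left(H,f \right)} = H + 2 f$
$P{\left(R \right)} = -80 - 10 R$ ($P{\left(R \right)} = \left(\left(R + 2 \cdot 0\right) + \left(R + 4^{2}\right)\right) \left(-5\right) = \left(\left(R + 0\right) + \left(R + 16\right)\right) \left(-5\right) = \left(R + \left(16 + R\right)\right) \left(-5\right) = \left(16 + 2 R\right) \left(-5\right) = -80 - 10 R$)
$y + P{\left(J \right)} = 1509 - \frac{2150}{33} = \frac{47647}{33}$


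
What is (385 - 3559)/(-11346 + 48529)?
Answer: -3174/37183 ≈ -0.085362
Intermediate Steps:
(385 - 3559)/(-11346 + 48529) = -3174/37183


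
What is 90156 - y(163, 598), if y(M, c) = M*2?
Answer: 89830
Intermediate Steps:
y(M, c) = 2*M
90156 - y(163, 598) = 90156 - 2*163 = 90156 - 1*326 = 90156 - 326 = 89830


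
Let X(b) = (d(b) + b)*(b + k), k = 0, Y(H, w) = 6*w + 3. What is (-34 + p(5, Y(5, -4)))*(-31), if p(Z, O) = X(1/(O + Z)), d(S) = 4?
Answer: 271777/256 ≈ 1061.6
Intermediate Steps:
Y(H, w) = 3 + 6*w
X(b) = b*(4 + b) (X(b) = (4 + b)*(b + 0) = (4 + b)*b = b*(4 + b))
p(Z, O) = (4 + 1/(O + Z))/(O + Z)
(-34 + p(5, Y(5, -4)))*(-31) = (-34 + ((3 + 6*(-4)) + 5 + 4*((3 + 6*(-4)) + 5)²)/((3 + 6*(-4)) + 5)³)*(-31) = (-34 + ((3 - 24) + 5 + 4*((3 - 24) + 5)²)/((3 - 24) + 5)³)*(-31) = (-34 + (-21 + 5 + 4*(-21 + 5)²)/(-21 + 5)³)*(-31) = (-34 + (-21 + 5 + 4*(-16)²)/(-16)³)*(-31) = (-34 - (-21 + 5 + 4*256)/4096)*(-31) = (-34 - (-21 + 5 + 1024)/4096)*(-31) = (-34 - 1/4096*1008)*(-31) = (-34 - 63/256)*(-31) = -8767/256*(-31) = 271777/256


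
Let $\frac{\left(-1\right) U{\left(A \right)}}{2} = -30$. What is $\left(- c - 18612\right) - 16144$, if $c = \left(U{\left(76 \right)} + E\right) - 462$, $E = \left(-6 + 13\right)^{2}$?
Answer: $-34403$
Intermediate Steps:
$E = 49$ ($E = 7^{2} = 49$)
$U{\left(A \right)} = 60$ ($U{\left(A \right)} = \left(-2\right) \left(-30\right) = 60$)
$c = -353$ ($c = \left(60 + 49\right) - 462 = 109 - 462 = -353$)
$\left(- c - 18612\right) - 16144 = \left(\left(-1\right) \left(-353\right) - 18612\right) - 16144 = \left(353 - 18612\right) - 16144 = -18259 - 16144 = -34403$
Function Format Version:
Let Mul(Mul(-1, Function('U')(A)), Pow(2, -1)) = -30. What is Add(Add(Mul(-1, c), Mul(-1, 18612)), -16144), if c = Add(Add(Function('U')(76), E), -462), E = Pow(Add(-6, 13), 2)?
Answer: -34403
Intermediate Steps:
E = 49 (E = Pow(7, 2) = 49)
Function('U')(A) = 60 (Function('U')(A) = Mul(-2, -30) = 60)
c = -353 (c = Add(Add(60, 49), -462) = Add(109, -462) = -353)
Add(Add(Mul(-1, c), Mul(-1, 18612)), -16144) = Add(Add(Mul(-1, -353), Mul(-1, 18612)), -16144) = Add(Add(353, -18612), -16144) = Add(-18259, -16144) = -34403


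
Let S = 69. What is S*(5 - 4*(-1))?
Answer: 621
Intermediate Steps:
S*(5 - 4*(-1)) = 69*(5 - 4*(-1)) = 69*(5 + 4) = 69*9 = 621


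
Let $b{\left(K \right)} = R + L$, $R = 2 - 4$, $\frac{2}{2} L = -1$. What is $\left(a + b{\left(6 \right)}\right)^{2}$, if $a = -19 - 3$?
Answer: $625$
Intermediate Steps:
$L = -1$
$R = -2$
$b{\left(K \right)} = -3$ ($b{\left(K \right)} = -2 - 1 = -3$)
$a = -22$
$\left(a + b{\left(6 \right)}\right)^{2} = \left(-22 - 3\right)^{2} = \left(-25\right)^{2} = 625$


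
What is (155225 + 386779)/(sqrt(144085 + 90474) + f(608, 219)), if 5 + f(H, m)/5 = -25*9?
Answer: -207768200/362647 - 180668*sqrt(234559)/362647 ≈ -814.20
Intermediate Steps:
f(H, m) = -1150 (f(H, m) = -25 + 5*(-25*9) = -25 + 5*(-225) = -25 - 1125 = -1150)
(155225 + 386779)/(sqrt(144085 + 90474) + f(608, 219)) = (155225 + 386779)/(sqrt(144085 + 90474) - 1150) = 542004/(sqrt(234559) - 1150) = 542004/(-1150 + sqrt(234559))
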